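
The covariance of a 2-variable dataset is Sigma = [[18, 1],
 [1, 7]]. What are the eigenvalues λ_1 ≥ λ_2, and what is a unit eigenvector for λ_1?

Step 1 — characteristic polynomial of 2×2 Sigma:
  det(Sigma - λI) = λ² - trace · λ + det = 0.
  trace = 18 + 7 = 25, det = 18·7 - (1)² = 125.
Step 2 — discriminant:
  Δ = trace² - 4·det = 625 - 500 = 125.
Step 3 — eigenvalues:
  λ = (trace ± √Δ)/2 = (25 ± 11.1803)/2,
  λ_1 = 18.0902,  λ_2 = 6.9098.

Step 4 — unit eigenvector for λ_1: solve (Sigma - λ_1 I)v = 0. First row:
  (18 - 18.0902)·v_x + (1)·v_y = 0, i.e. (-0.0902)·v_x + (1)·v_y = 0,
  so v ∝ (b, λ_1 - a) = (1, 0.0902) = u.
  ||u|| = √((1)² + (0.0902)²) = √(1.0081) ≈ 1.0041,
  v_1 = u/||u|| ≈ (0.996, 0.0898) (||v_1|| = 1).

λ_1 = 18.0902,  λ_2 = 6.9098;  v_1 ≈ (0.996, 0.0898)


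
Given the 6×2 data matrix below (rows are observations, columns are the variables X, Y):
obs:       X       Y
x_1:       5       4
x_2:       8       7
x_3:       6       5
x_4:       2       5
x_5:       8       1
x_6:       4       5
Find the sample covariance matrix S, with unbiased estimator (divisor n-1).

Step 1 — column means:
  mean(X) = (5 + 8 + 6 + 2 + 8 + 4) / 6 = 33/6 = 5.5
  mean(Y) = (4 + 7 + 5 + 5 + 1 + 5) / 6 = 27/6 = 4.5

Step 2 — sample covariance S[i,j] = (1/(n-1)) · Σ_k (x_{k,i} - mean_i) · (x_{k,j} - mean_j), with n-1 = 5.
  S[X,X] = ((-0.5)·(-0.5) + (2.5)·(2.5) + (0.5)·(0.5) + (-3.5)·(-3.5) + (2.5)·(2.5) + (-1.5)·(-1.5)) / 5 = 27.5/5 = 5.5
  S[X,Y] = ((-0.5)·(-0.5) + (2.5)·(2.5) + (0.5)·(0.5) + (-3.5)·(0.5) + (2.5)·(-3.5) + (-1.5)·(0.5)) / 5 = -4.5/5 = -0.9
  S[Y,Y] = ((-0.5)·(-0.5) + (2.5)·(2.5) + (0.5)·(0.5) + (0.5)·(0.5) + (-3.5)·(-3.5) + (0.5)·(0.5)) / 5 = 19.5/5 = 3.9

S is symmetric (S[j,i] = S[i,j]). Assembling:

S = [[5.5, -0.9],
 [-0.9, 3.9]]


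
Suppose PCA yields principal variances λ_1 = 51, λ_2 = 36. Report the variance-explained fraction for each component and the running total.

Step 1 — total variance = trace(Sigma) = Σ λ_i = 51 + 36 = 87.

Step 2 — fraction explained by component i = λ_i / Σ λ:
  PC1: 51/87 = 0.5862
  PC2: 36/87 = 0.4138

Step 3 — cumulative fraction after k components = (λ_1 + ... + λ_k) / Σ λ:
  k = 1: 51/87 = 0.5862
  k = 2: (51 + 36)/87 = 87/87 = 1

Summary (fraction, with percent):

explained: PC1 0.5862 (58.62%), PC2 0.4138 (41.38%);  cumulative: 0.5862, 1


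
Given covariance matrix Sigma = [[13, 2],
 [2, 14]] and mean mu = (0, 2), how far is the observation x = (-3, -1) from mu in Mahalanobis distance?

Step 1 — centre the observation: (x - mu) = (-3, -3).

Step 2 — invert Sigma. det(Sigma) = 13·14 - (2)² = 178.
  Sigma^{-1} = (1/det) · [[d, -b], [-b, a]] = [[0.0787, -0.0112],
 [-0.0112, 0.073]].

Step 3 — form the quadratic (x - mu)^T · Sigma^{-1} · (x - mu):
  Sigma^{-1} · (x - mu) = (-0.2022, -0.1854).
  (x - mu)^T · [Sigma^{-1} · (x - mu)] = (-3)·(-0.2022) + (-3)·(-0.1854) = 1.1629.

Step 4 — take square root: d = √(1.1629) ≈ 1.0784.

d(x, mu) = √(1.1629) ≈ 1.0784


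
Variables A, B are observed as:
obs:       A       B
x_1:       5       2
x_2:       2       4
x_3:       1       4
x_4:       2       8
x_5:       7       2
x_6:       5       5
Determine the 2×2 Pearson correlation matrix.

Step 1 — column means:
  mean(A) = (5 + 2 + 1 + 2 + 7 + 5) / 6 = 22/6 = 3.6667
  mean(B) = (2 + 4 + 4 + 8 + 2 + 5) / 6 = 25/6 = 4.1667

Step 2 — sample variances and covariances s[i,j] = (1/(n-1)) · Σ_k (x_{k,i} - mean_i) · (x_{k,j} - mean_j), with n-1 = 5:
  s[A,A] = ((1.3333)·(1.3333) + (-1.6667)·(-1.6667) + (-2.6667)·(-2.6667) + (-1.6667)·(-1.6667) + (3.3333)·(3.3333) + (1.3333)·(1.3333)) / 5 = 27.3333/5 = 5.4667
  s[A,B] = ((1.3333)·(-2.1667) + (-1.6667)·(-0.1667) + (-2.6667)·(-0.1667) + (-1.6667)·(3.8333) + (3.3333)·(-2.1667) + (1.3333)·(0.8333)) / 5 = -14.6667/5 = -2.9333
  s[B,B] = ((-2.1667)·(-2.1667) + (-0.1667)·(-0.1667) + (-0.1667)·(-0.1667) + (3.8333)·(3.8333) + (-2.1667)·(-2.1667) + (0.8333)·(0.8333)) / 5 = 24.8333/5 = 4.9667
  Sample standard deviations s_i = √(s[i,i]):
  s(A) = √(5.4667) = 2.3381
  s(B) = √(4.9667) = 2.2286

Step 3 — r_{ij} = s_{ij} / (s_i · s_j):
  r[A,A] = 1 (diagonal).
  r[A,B] = -2.9333 / (2.3381 · 2.2286) = -2.9333 / 5.2107 = -0.5629
  r[B,B] = 1 (diagonal).

R is symmetric with unit diagonal. Assembling:

R = [[1, -0.5629],
 [-0.5629, 1]]


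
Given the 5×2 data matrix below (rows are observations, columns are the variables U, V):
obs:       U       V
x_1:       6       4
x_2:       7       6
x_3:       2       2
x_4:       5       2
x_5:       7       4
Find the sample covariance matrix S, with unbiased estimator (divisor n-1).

Step 1 — column means:
  mean(U) = (6 + 7 + 2 + 5 + 7) / 5 = 27/5 = 5.4
  mean(V) = (4 + 6 + 2 + 2 + 4) / 5 = 18/5 = 3.6

Step 2 — sample covariance S[i,j] = (1/(n-1)) · Σ_k (x_{k,i} - mean_i) · (x_{k,j} - mean_j), with n-1 = 4.
  S[U,U] = ((0.6)·(0.6) + (1.6)·(1.6) + (-3.4)·(-3.4) + (-0.4)·(-0.4) + (1.6)·(1.6)) / 4 = 17.2/4 = 4.3
  S[U,V] = ((0.6)·(0.4) + (1.6)·(2.4) + (-3.4)·(-1.6) + (-0.4)·(-1.6) + (1.6)·(0.4)) / 4 = 10.8/4 = 2.7
  S[V,V] = ((0.4)·(0.4) + (2.4)·(2.4) + (-1.6)·(-1.6) + (-1.6)·(-1.6) + (0.4)·(0.4)) / 4 = 11.2/4 = 2.8

S is symmetric (S[j,i] = S[i,j]). Assembling:

S = [[4.3, 2.7],
 [2.7, 2.8]]


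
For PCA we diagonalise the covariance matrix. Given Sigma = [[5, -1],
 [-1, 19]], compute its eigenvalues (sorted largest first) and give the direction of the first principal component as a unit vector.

Step 1 — characteristic polynomial of 2×2 Sigma:
  det(Sigma - λI) = λ² - trace · λ + det = 0.
  trace = 5 + 19 = 24, det = 5·19 - (-1)² = 94.
Step 2 — discriminant:
  Δ = trace² - 4·det = 576 - 376 = 200.
Step 3 — eigenvalues:
  λ = (trace ± √Δ)/2 = (24 ± 14.1421)/2,
  λ_1 = 19.0711,  λ_2 = 4.9289.

Step 4 — unit eigenvector for λ_1: solve (Sigma - λ_1 I)v = 0. First row:
  (5 - 19.0711)·v_x + (-1)·v_y = 0, i.e. (-14.0711)·v_x + (-1)·v_y = 0,
  so v ∝ (b, λ_1 - a) = (-1, 14.0711); multiply by -1 so the first entry is positive: u = (1, -14.0711).
  ||u|| = √((1)² + (-14.0711)²) = √(198.9949) ≈ 14.1066,
  v_1 = u/||u|| ≈ (0.0709, -0.9975) (||v_1|| = 1).

λ_1 = 19.0711,  λ_2 = 4.9289;  v_1 ≈ (0.0709, -0.9975)


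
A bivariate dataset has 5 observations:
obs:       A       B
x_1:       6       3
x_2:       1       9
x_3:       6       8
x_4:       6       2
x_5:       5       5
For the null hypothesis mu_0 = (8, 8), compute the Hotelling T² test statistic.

Step 1 — sample mean vector:
  mean(A) = (6 + 1 + 6 + 6 + 5) / 5 = 24/5 = 4.8
  mean(B) = (3 + 9 + 8 + 2 + 5) / 5 = 27/5 = 5.4
  x̄ = (4.8, 5.4),  deviation x̄ - mu_0 = (4.8, 5.4) - (8, 8) = (-3.2, -2.6).

Step 2 — sample covariance matrix, S[i,j] = (1/(n-1)) · Σ_k (x_{k,i} - mean_i) · (x_{k,j} - mean_j), divisor n-1 = 4:
  S[A,A] = ((1.2)·(1.2) + (-3.8)·(-3.8) + (1.2)·(1.2) + (1.2)·(1.2) + (0.2)·(0.2)) / 4 = 18.8/4 = 4.7
  S[A,B] = ((1.2)·(-2.4) + (-3.8)·(3.6) + (1.2)·(2.6) + (1.2)·(-3.4) + (0.2)·(-0.4)) / 4 = -17.6/4 = -4.4
  S[B,B] = ((-2.4)·(-2.4) + (3.6)·(3.6) + (2.6)·(2.6) + (-3.4)·(-3.4) + (-0.4)·(-0.4)) / 4 = 37.2/4 = 9.3
  S = [[4.7, -4.4],
 [-4.4, 9.3]].

Step 3 — invert S. det(S) = 4.7·9.3 - (-4.4)² = 24.35.
  S^{-1} = (1/det) · [[d, -b], [-b, a]] = [[0.3819, 0.1807],
 [0.1807, 0.193]].

Step 4 — quadratic form (x̄ - mu_0)^T · S^{-1} · (x̄ - mu_0):
  S^{-1} · (x̄ - mu_0) = (-1.692, -1.0801),
  (x̄ - mu_0)^T · [...] = (-3.2)·(-1.692) + (-2.6)·(-1.0801) = 8.2226.

Step 5 — scale by n: T² = 5 · 8.2226 = 41.1129.

T² ≈ 41.1129


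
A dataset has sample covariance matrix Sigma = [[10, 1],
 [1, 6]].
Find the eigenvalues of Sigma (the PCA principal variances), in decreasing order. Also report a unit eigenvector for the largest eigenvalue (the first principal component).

Step 1 — characteristic polynomial of 2×2 Sigma:
  det(Sigma - λI) = λ² - trace · λ + det = 0.
  trace = 10 + 6 = 16, det = 10·6 - (1)² = 59.
Step 2 — discriminant:
  Δ = trace² - 4·det = 256 - 236 = 20.
Step 3 — eigenvalues:
  λ = (trace ± √Δ)/2 = (16 ± 4.4721)/2,
  λ_1 = 10.2361,  λ_2 = 5.7639.

Step 4 — unit eigenvector for λ_1: solve (Sigma - λ_1 I)v = 0. First row:
  (10 - 10.2361)·v_x + (1)·v_y = 0, i.e. (-0.2361)·v_x + (1)·v_y = 0,
  so v ∝ (b, λ_1 - a) = (1, 0.2361) = u.
  ||u|| = √((1)² + (0.2361)²) = √(1.0557) ≈ 1.0275,
  v_1 = u/||u|| ≈ (0.9732, 0.2298) (||v_1|| = 1).

λ_1 = 10.2361,  λ_2 = 5.7639;  v_1 ≈ (0.9732, 0.2298)


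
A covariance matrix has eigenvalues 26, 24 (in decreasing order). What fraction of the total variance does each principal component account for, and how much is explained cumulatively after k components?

Step 1 — total variance = trace(Sigma) = Σ λ_i = 26 + 24 = 50.

Step 2 — fraction explained by component i = λ_i / Σ λ:
  PC1: 26/50 = 0.52
  PC2: 24/50 = 0.48

Step 3 — cumulative fraction after k components = (λ_1 + ... + λ_k) / Σ λ:
  k = 1: 26/50 = 0.52
  k = 2: (26 + 24)/50 = 50/50 = 1

Summary (fraction, with percent):

explained: PC1 0.52 (52%), PC2 0.48 (48%);  cumulative: 0.52, 1


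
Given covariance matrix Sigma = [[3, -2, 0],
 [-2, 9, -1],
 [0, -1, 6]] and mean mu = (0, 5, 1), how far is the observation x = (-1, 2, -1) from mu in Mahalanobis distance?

Step 1 — centre the observation: (x - mu) = (-1, -3, -2).

Step 2 — invert Sigma (cofactor / det for 3×3, or solve directly):
  Sigma^{-1} = [[0.3926, 0.0889, 0.0148],
 [0.0889, 0.1333, 0.0222],
 [0.0148, 0.0222, 0.1704]].

Step 3 — form the quadratic (x - mu)^T · Sigma^{-1} · (x - mu):
  Sigma^{-1} · (x - mu) = (-0.6889, -0.5333, -0.4222).
  (x - mu)^T · [Sigma^{-1} · (x - mu)] = (-1)·(-0.6889) + (-3)·(-0.5333) + (-2)·(-0.4222) = 3.1333.

Step 4 — take square root: d = √(3.1333) ≈ 1.7701.

d(x, mu) = √(3.1333) ≈ 1.7701


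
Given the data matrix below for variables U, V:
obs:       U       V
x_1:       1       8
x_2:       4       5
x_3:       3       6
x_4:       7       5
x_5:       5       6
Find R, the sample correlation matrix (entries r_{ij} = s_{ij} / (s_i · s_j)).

Step 1 — column means:
  mean(U) = (1 + 4 + 3 + 7 + 5) / 5 = 20/5 = 4
  mean(V) = (8 + 5 + 6 + 5 + 6) / 5 = 30/5 = 6

Step 2 — sample variances and covariances s[i,j] = (1/(n-1)) · Σ_k (x_{k,i} - mean_i) · (x_{k,j} - mean_j), with n-1 = 4:
  s[U,U] = ((-3)·(-3) + (0)·(0) + (-1)·(-1) + (3)·(3) + (1)·(1)) / 4 = 20/4 = 5
  s[U,V] = ((-3)·(2) + (0)·(-1) + (-1)·(0) + (3)·(-1) + (1)·(0)) / 4 = -9/4 = -2.25
  s[V,V] = ((2)·(2) + (-1)·(-1) + (0)·(0) + (-1)·(-1) + (0)·(0)) / 4 = 6/4 = 1.5
  Sample standard deviations s_i = √(s[i,i]):
  s(U) = √(5) = 2.2361
  s(V) = √(1.5) = 1.2247

Step 3 — r_{ij} = s_{ij} / (s_i · s_j):
  r[U,U] = 1 (diagonal).
  r[U,V] = -2.25 / (2.2361 · 1.2247) = -2.25 / 2.7386 = -0.8216
  r[V,V] = 1 (diagonal).

R is symmetric with unit diagonal. Assembling:

R = [[1, -0.8216],
 [-0.8216, 1]]


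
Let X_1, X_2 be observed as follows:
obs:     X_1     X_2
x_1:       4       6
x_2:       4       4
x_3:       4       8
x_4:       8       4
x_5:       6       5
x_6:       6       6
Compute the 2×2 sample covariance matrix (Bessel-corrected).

Step 1 — column means:
  mean(X_1) = (4 + 4 + 4 + 8 + 6 + 6) / 6 = 32/6 = 5.3333
  mean(X_2) = (6 + 4 + 8 + 4 + 5 + 6) / 6 = 33/6 = 5.5

Step 2 — sample covariance S[i,j] = (1/(n-1)) · Σ_k (x_{k,i} - mean_i) · (x_{k,j} - mean_j), with n-1 = 5.
  S[X_1,X_1] = ((-1.3333)·(-1.3333) + (-1.3333)·(-1.3333) + (-1.3333)·(-1.3333) + (2.6667)·(2.6667) + (0.6667)·(0.6667) + (0.6667)·(0.6667)) / 5 = 13.3333/5 = 2.6667
  S[X_1,X_2] = ((-1.3333)·(0.5) + (-1.3333)·(-1.5) + (-1.3333)·(2.5) + (2.6667)·(-1.5) + (0.6667)·(-0.5) + (0.6667)·(0.5)) / 5 = -6/5 = -1.2
  S[X_2,X_2] = ((0.5)·(0.5) + (-1.5)·(-1.5) + (2.5)·(2.5) + (-1.5)·(-1.5) + (-0.5)·(-0.5) + (0.5)·(0.5)) / 5 = 11.5/5 = 2.3

S is symmetric (S[j,i] = S[i,j]). Assembling:

S = [[2.6667, -1.2],
 [-1.2, 2.3]]


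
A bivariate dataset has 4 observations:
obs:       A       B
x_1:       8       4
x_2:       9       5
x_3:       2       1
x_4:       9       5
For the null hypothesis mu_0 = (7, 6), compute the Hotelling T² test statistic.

Step 1 — sample mean vector:
  mean(A) = (8 + 9 + 2 + 9) / 4 = 28/4 = 7
  mean(B) = (4 + 5 + 1 + 5) / 4 = 15/4 = 3.75
  x̄ = (7, 3.75),  deviation x̄ - mu_0 = (7, 3.75) - (7, 6) = (0, -2.25).

Step 2 — sample covariance matrix, S[i,j] = (1/(n-1)) · Σ_k (x_{k,i} - mean_i) · (x_{k,j} - mean_j), divisor n-1 = 3:
  S[A,A] = ((1)·(1) + (2)·(2) + (-5)·(-5) + (2)·(2)) / 3 = 34/3 = 11.3333
  S[A,B] = ((1)·(0.25) + (2)·(1.25) + (-5)·(-2.75) + (2)·(1.25)) / 3 = 19/3 = 6.3333
  S[B,B] = ((0.25)·(0.25) + (1.25)·(1.25) + (-2.75)·(-2.75) + (1.25)·(1.25)) / 3 = 10.75/3 = 3.5833
  S = [[11.3333, 6.3333],
 [6.3333, 3.5833]].

Step 3 — invert S. det(S) = 11.3333·3.5833 - (6.3333)² = 0.5.
  S^{-1} = (1/det) · [[d, -b], [-b, a]] = [[7.1667, -12.6667],
 [-12.6667, 22.6667]].

Step 4 — quadratic form (x̄ - mu_0)^T · S^{-1} · (x̄ - mu_0):
  S^{-1} · (x̄ - mu_0) = (28.5, -51),
  (x̄ - mu_0)^T · [...] = (0)·(28.5) + (-2.25)·(-51) = 114.75.

Step 5 — scale by n: T² = 4 · 114.75 = 459.

T² ≈ 459


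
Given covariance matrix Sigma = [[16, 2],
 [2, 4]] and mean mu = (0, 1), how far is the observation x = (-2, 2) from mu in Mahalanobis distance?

Step 1 — centre the observation: (x - mu) = (-2, 1).

Step 2 — invert Sigma. det(Sigma) = 16·4 - (2)² = 60.
  Sigma^{-1} = (1/det) · [[d, -b], [-b, a]] = [[0.0667, -0.0333],
 [-0.0333, 0.2667]].

Step 3 — form the quadratic (x - mu)^T · Sigma^{-1} · (x - mu):
  Sigma^{-1} · (x - mu) = (-0.1667, 0.3333).
  (x - mu)^T · [Sigma^{-1} · (x - mu)] = (-2)·(-0.1667) + (1)·(0.3333) = 0.6667.

Step 4 — take square root: d = √(0.6667) ≈ 0.8165.

d(x, mu) = √(0.6667) ≈ 0.8165


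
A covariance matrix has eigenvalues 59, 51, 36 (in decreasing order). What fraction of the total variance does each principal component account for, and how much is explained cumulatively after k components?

Step 1 — total variance = trace(Sigma) = Σ λ_i = 59 + 51 + 36 = 146.

Step 2 — fraction explained by component i = λ_i / Σ λ:
  PC1: 59/146 = 0.4041
  PC2: 51/146 = 0.3493
  PC3: 36/146 = 0.2466

Step 3 — cumulative fraction after k components = (λ_1 + ... + λ_k) / Σ λ:
  k = 1: 59/146 = 0.4041
  k = 2: (59 + 51)/146 = 110/146 = 0.7534
  k = 3: (59 + 51 + 36)/146 = 146/146 = 1

Summary (fraction, with percent):

explained: PC1 0.4041 (40.41%), PC2 0.3493 (34.93%), PC3 0.2466 (24.66%);  cumulative: 0.4041, 0.7534, 1


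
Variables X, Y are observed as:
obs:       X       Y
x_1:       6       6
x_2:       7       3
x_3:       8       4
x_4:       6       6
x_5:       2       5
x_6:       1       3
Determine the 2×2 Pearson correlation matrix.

Step 1 — column means:
  mean(X) = (6 + 7 + 8 + 6 + 2 + 1) / 6 = 30/6 = 5
  mean(Y) = (6 + 3 + 4 + 6 + 5 + 3) / 6 = 27/6 = 4.5

Step 2 — sample variances and covariances s[i,j] = (1/(n-1)) · Σ_k (x_{k,i} - mean_i) · (x_{k,j} - mean_j), with n-1 = 5:
  s[X,X] = ((1)·(1) + (2)·(2) + (3)·(3) + (1)·(1) + (-3)·(-3) + (-4)·(-4)) / 5 = 40/5 = 8
  s[X,Y] = ((1)·(1.5) + (2)·(-1.5) + (3)·(-0.5) + (1)·(1.5) + (-3)·(0.5) + (-4)·(-1.5)) / 5 = 3/5 = 0.6
  s[Y,Y] = ((1.5)·(1.5) + (-1.5)·(-1.5) + (-0.5)·(-0.5) + (1.5)·(1.5) + (0.5)·(0.5) + (-1.5)·(-1.5)) / 5 = 9.5/5 = 1.9
  Sample standard deviations s_i = √(s[i,i]):
  s(X) = √(8) = 2.8284
  s(Y) = √(1.9) = 1.3784

Step 3 — r_{ij} = s_{ij} / (s_i · s_j):
  r[X,X] = 1 (diagonal).
  r[X,Y] = 0.6 / (2.8284 · 1.3784) = 0.6 / 3.8987 = 0.1539
  r[Y,Y] = 1 (diagonal).

R is symmetric with unit diagonal. Assembling:

R = [[1, 0.1539],
 [0.1539, 1]]


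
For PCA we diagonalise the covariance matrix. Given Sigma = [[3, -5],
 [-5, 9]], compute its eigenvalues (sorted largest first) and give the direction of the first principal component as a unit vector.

Step 1 — characteristic polynomial of 2×2 Sigma:
  det(Sigma - λI) = λ² - trace · λ + det = 0.
  trace = 3 + 9 = 12, det = 3·9 - (-5)² = 2.
Step 2 — discriminant:
  Δ = trace² - 4·det = 144 - 8 = 136.
Step 3 — eigenvalues:
  λ = (trace ± √Δ)/2 = (12 ± 11.6619)/2,
  λ_1 = 11.831,  λ_2 = 0.169.

Step 4 — unit eigenvector for λ_1: solve (Sigma - λ_1 I)v = 0. First row:
  (3 - 11.831)·v_x + (-5)·v_y = 0, i.e. (-8.831)·v_x + (-5)·v_y = 0,
  so v ∝ (b, λ_1 - a) = (-5, 8.831); multiply by -1 so the first entry is positive: u = (5, -8.831).
  ||u|| = √((5)² + (-8.831)²) = √(102.9857) ≈ 10.1482,
  v_1 = u/||u|| ≈ (0.4927, -0.8702) (||v_1|| = 1).

λ_1 = 11.831,  λ_2 = 0.169;  v_1 ≈ (0.4927, -0.8702)


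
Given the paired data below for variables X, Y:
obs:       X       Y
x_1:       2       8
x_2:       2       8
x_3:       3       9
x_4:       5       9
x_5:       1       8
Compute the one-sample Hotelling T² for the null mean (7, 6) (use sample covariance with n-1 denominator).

Step 1 — sample mean vector:
  mean(X) = (2 + 2 + 3 + 5 + 1) / 5 = 13/5 = 2.6
  mean(Y) = (8 + 8 + 9 + 9 + 8) / 5 = 42/5 = 8.4
  x̄ = (2.6, 8.4),  deviation x̄ - mu_0 = (2.6, 8.4) - (7, 6) = (-4.4, 2.4).

Step 2 — sample covariance matrix, S[i,j] = (1/(n-1)) · Σ_k (x_{k,i} - mean_i) · (x_{k,j} - mean_j), divisor n-1 = 4:
  S[X,X] = ((-0.6)·(-0.6) + (-0.6)·(-0.6) + (0.4)·(0.4) + (2.4)·(2.4) + (-1.6)·(-1.6)) / 4 = 9.2/4 = 2.3
  S[X,Y] = ((-0.6)·(-0.4) + (-0.6)·(-0.4) + (0.4)·(0.6) + (2.4)·(0.6) + (-1.6)·(-0.4)) / 4 = 2.8/4 = 0.7
  S[Y,Y] = ((-0.4)·(-0.4) + (-0.4)·(-0.4) + (0.6)·(0.6) + (0.6)·(0.6) + (-0.4)·(-0.4)) / 4 = 1.2/4 = 0.3
  S = [[2.3, 0.7],
 [0.7, 0.3]].

Step 3 — invert S. det(S) = 2.3·0.3 - (0.7)² = 0.2.
  S^{-1} = (1/det) · [[d, -b], [-b, a]] = [[1.5, -3.5],
 [-3.5, 11.5]].

Step 4 — quadratic form (x̄ - mu_0)^T · S^{-1} · (x̄ - mu_0):
  S^{-1} · (x̄ - mu_0) = (-15, 43),
  (x̄ - mu_0)^T · [...] = (-4.4)·(-15) + (2.4)·(43) = 169.2.

Step 5 — scale by n: T² = 5 · 169.2 = 846.

T² ≈ 846


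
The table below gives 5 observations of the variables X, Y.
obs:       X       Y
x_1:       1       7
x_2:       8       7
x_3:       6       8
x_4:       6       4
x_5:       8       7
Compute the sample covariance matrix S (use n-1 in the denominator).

Step 1 — column means:
  mean(X) = (1 + 8 + 6 + 6 + 8) / 5 = 29/5 = 5.8
  mean(Y) = (7 + 7 + 8 + 4 + 7) / 5 = 33/5 = 6.6

Step 2 — sample covariance S[i,j] = (1/(n-1)) · Σ_k (x_{k,i} - mean_i) · (x_{k,j} - mean_j), with n-1 = 4.
  S[X,X] = ((-4.8)·(-4.8) + (2.2)·(2.2) + (0.2)·(0.2) + (0.2)·(0.2) + (2.2)·(2.2)) / 4 = 32.8/4 = 8.2
  S[X,Y] = ((-4.8)·(0.4) + (2.2)·(0.4) + (0.2)·(1.4) + (0.2)·(-2.6) + (2.2)·(0.4)) / 4 = -0.4/4 = -0.1
  S[Y,Y] = ((0.4)·(0.4) + (0.4)·(0.4) + (1.4)·(1.4) + (-2.6)·(-2.6) + (0.4)·(0.4)) / 4 = 9.2/4 = 2.3

S is symmetric (S[j,i] = S[i,j]). Assembling:

S = [[8.2, -0.1],
 [-0.1, 2.3]]


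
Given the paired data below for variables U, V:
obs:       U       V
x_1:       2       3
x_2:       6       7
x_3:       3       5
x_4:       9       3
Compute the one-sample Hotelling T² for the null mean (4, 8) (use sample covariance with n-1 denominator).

Step 1 — sample mean vector:
  mean(U) = (2 + 6 + 3 + 9) / 4 = 20/4 = 5
  mean(V) = (3 + 7 + 5 + 3) / 4 = 18/4 = 4.5
  x̄ = (5, 4.5),  deviation x̄ - mu_0 = (5, 4.5) - (4, 8) = (1, -3.5).

Step 2 — sample covariance matrix, S[i,j] = (1/(n-1)) · Σ_k (x_{k,i} - mean_i) · (x_{k,j} - mean_j), divisor n-1 = 3:
  S[U,U] = ((-3)·(-3) + (1)·(1) + (-2)·(-2) + (4)·(4)) / 3 = 30/3 = 10
  S[U,V] = ((-3)·(-1.5) + (1)·(2.5) + (-2)·(0.5) + (4)·(-1.5)) / 3 = 0/3 = 0
  S[V,V] = ((-1.5)·(-1.5) + (2.5)·(2.5) + (0.5)·(0.5) + (-1.5)·(-1.5)) / 3 = 11/3 = 3.6667
  S = [[10, 0],
 [0, 3.6667]].

Step 3 — invert S. det(S) = 10·3.6667 - (0)² = 36.6667.
  S^{-1} = (1/det) · [[d, -b], [-b, a]] = [[0.1, 0],
 [0, 0.2727]].

Step 4 — quadratic form (x̄ - mu_0)^T · S^{-1} · (x̄ - mu_0):
  S^{-1} · (x̄ - mu_0) = (0.1, -0.9545),
  (x̄ - mu_0)^T · [...] = (1)·(0.1) + (-3.5)·(-0.9545) = 3.4409.

Step 5 — scale by n: T² = 4 · 3.4409 = 13.7636.

T² ≈ 13.7636


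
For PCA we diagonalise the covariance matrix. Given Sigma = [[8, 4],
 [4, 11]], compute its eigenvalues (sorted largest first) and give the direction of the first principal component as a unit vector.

Step 1 — characteristic polynomial of 2×2 Sigma:
  det(Sigma - λI) = λ² - trace · λ + det = 0.
  trace = 8 + 11 = 19, det = 8·11 - (4)² = 72.
Step 2 — discriminant:
  Δ = trace² - 4·det = 361 - 288 = 73.
Step 3 — eigenvalues:
  λ = (trace ± √Δ)/2 = (19 ± 8.544)/2,
  λ_1 = 13.772,  λ_2 = 5.228.

Step 4 — unit eigenvector for λ_1: solve (Sigma - λ_1 I)v = 0. First row:
  (8 - 13.772)·v_x + (4)·v_y = 0, i.e. (-5.772)·v_x + (4)·v_y = 0,
  so v ∝ (b, λ_1 - a) = (4, 5.772) = u.
  ||u|| = √((4)² + (5.772)²) = √(49.316) ≈ 7.0225,
  v_1 = u/||u|| ≈ (0.5696, 0.8219) (||v_1|| = 1).

λ_1 = 13.772,  λ_2 = 5.228;  v_1 ≈ (0.5696, 0.8219)


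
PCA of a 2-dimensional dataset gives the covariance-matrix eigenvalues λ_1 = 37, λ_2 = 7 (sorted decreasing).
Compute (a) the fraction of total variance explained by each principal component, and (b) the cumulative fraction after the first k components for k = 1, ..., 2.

Step 1 — total variance = trace(Sigma) = Σ λ_i = 37 + 7 = 44.

Step 2 — fraction explained by component i = λ_i / Σ λ:
  PC1: 37/44 = 0.8409
  PC2: 7/44 = 0.1591

Step 3 — cumulative fraction after k components = (λ_1 + ... + λ_k) / Σ λ:
  k = 1: 37/44 = 0.8409
  k = 2: (37 + 7)/44 = 44/44 = 1

Summary (fraction, with percent):

explained: PC1 0.8409 (84.09%), PC2 0.1591 (15.91%);  cumulative: 0.8409, 1


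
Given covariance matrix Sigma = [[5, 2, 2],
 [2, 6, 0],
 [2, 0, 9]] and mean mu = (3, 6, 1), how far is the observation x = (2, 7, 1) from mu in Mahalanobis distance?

Step 1 — centre the observation: (x - mu) = (-1, 1, 0).

Step 2 — invert Sigma (cofactor / det for 3×3, or solve directly):
  Sigma^{-1} = [[0.2571, -0.0857, -0.0571],
 [-0.0857, 0.1952, 0.019],
 [-0.0571, 0.019, 0.1238]].

Step 3 — form the quadratic (x - mu)^T · Sigma^{-1} · (x - mu):
  Sigma^{-1} · (x - mu) = (-0.3429, 0.281, 0.0762).
  (x - mu)^T · [Sigma^{-1} · (x - mu)] = (-1)·(-0.3429) + (1)·(0.281) + (0)·(0.0762) = 0.6238.

Step 4 — take square root: d = √(0.6238) ≈ 0.7898.

d(x, mu) = √(0.6238) ≈ 0.7898


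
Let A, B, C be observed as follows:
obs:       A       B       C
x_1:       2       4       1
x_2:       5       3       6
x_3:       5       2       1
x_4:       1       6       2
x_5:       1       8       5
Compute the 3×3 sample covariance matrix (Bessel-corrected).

Step 1 — column means:
  mean(A) = (2 + 5 + 5 + 1 + 1) / 5 = 14/5 = 2.8
  mean(B) = (4 + 3 + 2 + 6 + 8) / 5 = 23/5 = 4.6
  mean(C) = (1 + 6 + 1 + 2 + 5) / 5 = 15/5 = 3

Step 2 — sample covariance S[i,j] = (1/(n-1)) · Σ_k (x_{k,i} - mean_i) · (x_{k,j} - mean_j), with n-1 = 4.
  S[A,A] = ((-0.8)·(-0.8) + (2.2)·(2.2) + (2.2)·(2.2) + (-1.8)·(-1.8) + (-1.8)·(-1.8)) / 4 = 16.8/4 = 4.2
  S[A,B] = ((-0.8)·(-0.6) + (2.2)·(-1.6) + (2.2)·(-2.6) + (-1.8)·(1.4) + (-1.8)·(3.4)) / 4 = -17.4/4 = -4.35
  S[A,C] = ((-0.8)·(-2) + (2.2)·(3) + (2.2)·(-2) + (-1.8)·(-1) + (-1.8)·(2)) / 4 = 2/4 = 0.5
  S[B,B] = ((-0.6)·(-0.6) + (-1.6)·(-1.6) + (-2.6)·(-2.6) + (1.4)·(1.4) + (3.4)·(3.4)) / 4 = 23.2/4 = 5.8
  S[B,C] = ((-0.6)·(-2) + (-1.6)·(3) + (-2.6)·(-2) + (1.4)·(-1) + (3.4)·(2)) / 4 = 7/4 = 1.75
  S[C,C] = ((-2)·(-2) + (3)·(3) + (-2)·(-2) + (-1)·(-1) + (2)·(2)) / 4 = 22/4 = 5.5

S is symmetric (S[j,i] = S[i,j]). Assembling:

S = [[4.2, -4.35, 0.5],
 [-4.35, 5.8, 1.75],
 [0.5, 1.75, 5.5]]


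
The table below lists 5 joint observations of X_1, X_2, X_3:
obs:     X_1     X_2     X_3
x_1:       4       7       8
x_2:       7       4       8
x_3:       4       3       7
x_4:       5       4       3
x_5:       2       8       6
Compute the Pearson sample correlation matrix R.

Step 1 — column means:
  mean(X_1) = (4 + 7 + 4 + 5 + 2) / 5 = 22/5 = 4.4
  mean(X_2) = (7 + 4 + 3 + 4 + 8) / 5 = 26/5 = 5.2
  mean(X_3) = (8 + 8 + 7 + 3 + 6) / 5 = 32/5 = 6.4

Step 2 — sample variances and covariances s[i,j] = (1/(n-1)) · Σ_k (x_{k,i} - mean_i) · (x_{k,j} - mean_j), with n-1 = 4:
  s[X_1,X_1] = ((-0.4)·(-0.4) + (2.6)·(2.6) + (-0.4)·(-0.4) + (0.6)·(0.6) + (-2.4)·(-2.4)) / 4 = 13.2/4 = 3.3
  s[X_1,X_2] = ((-0.4)·(1.8) + (2.6)·(-1.2) + (-0.4)·(-2.2) + (0.6)·(-1.2) + (-2.4)·(2.8)) / 4 = -10.4/4 = -2.6
  s[X_1,X_3] = ((-0.4)·(1.6) + (2.6)·(1.6) + (-0.4)·(0.6) + (0.6)·(-3.4) + (-2.4)·(-0.4)) / 4 = 2.2/4 = 0.55
  s[X_2,X_2] = ((1.8)·(1.8) + (-1.2)·(-1.2) + (-2.2)·(-2.2) + (-1.2)·(-1.2) + (2.8)·(2.8)) / 4 = 18.8/4 = 4.7
  s[X_2,X_3] = ((1.8)·(1.6) + (-1.2)·(1.6) + (-2.2)·(0.6) + (-1.2)·(-3.4) + (2.8)·(-0.4)) / 4 = 2.6/4 = 0.65
  s[X_3,X_3] = ((1.6)·(1.6) + (1.6)·(1.6) + (0.6)·(0.6) + (-3.4)·(-3.4) + (-0.4)·(-0.4)) / 4 = 17.2/4 = 4.3
  Sample standard deviations s_i = √(s[i,i]):
  s(X_1) = √(3.3) = 1.8166
  s(X_2) = √(4.7) = 2.1679
  s(X_3) = √(4.3) = 2.0736

Step 3 — r_{ij} = s_{ij} / (s_i · s_j):
  r[X_1,X_1] = 1 (diagonal).
  r[X_1,X_2] = -2.6 / (1.8166 · 2.1679) = -2.6 / 3.9383 = -0.6602
  r[X_1,X_3] = 0.55 / (1.8166 · 2.0736) = 0.55 / 3.767 = 0.146
  r[X_2,X_2] = 1 (diagonal).
  r[X_2,X_3] = 0.65 / (2.1679 · 2.0736) = 0.65 / 4.4956 = 0.1446
  r[X_3,X_3] = 1 (diagonal).

R is symmetric with unit diagonal. Assembling:

R = [[1, -0.6602, 0.146],
 [-0.6602, 1, 0.1446],
 [0.146, 0.1446, 1]]


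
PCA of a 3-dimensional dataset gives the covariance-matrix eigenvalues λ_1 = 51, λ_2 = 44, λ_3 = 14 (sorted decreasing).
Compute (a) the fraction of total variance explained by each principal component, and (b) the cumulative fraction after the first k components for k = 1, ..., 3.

Step 1 — total variance = trace(Sigma) = Σ λ_i = 51 + 44 + 14 = 109.

Step 2 — fraction explained by component i = λ_i / Σ λ:
  PC1: 51/109 = 0.4679
  PC2: 44/109 = 0.4037
  PC3: 14/109 = 0.1284

Step 3 — cumulative fraction after k components = (λ_1 + ... + λ_k) / Σ λ:
  k = 1: 51/109 = 0.4679
  k = 2: (51 + 44)/109 = 95/109 = 0.8716
  k = 3: (51 + 44 + 14)/109 = 109/109 = 1

Summary (fraction, with percent):

explained: PC1 0.4679 (46.79%), PC2 0.4037 (40.37%), PC3 0.1284 (12.84%);  cumulative: 0.4679, 0.8716, 1


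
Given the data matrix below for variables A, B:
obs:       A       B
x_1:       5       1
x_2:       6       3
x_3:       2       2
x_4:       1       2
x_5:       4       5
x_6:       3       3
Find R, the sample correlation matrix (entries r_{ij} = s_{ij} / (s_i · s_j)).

Step 1 — column means:
  mean(A) = (5 + 6 + 2 + 1 + 4 + 3) / 6 = 21/6 = 3.5
  mean(B) = (1 + 3 + 2 + 2 + 5 + 3) / 6 = 16/6 = 2.6667

Step 2 — sample variances and covariances s[i,j] = (1/(n-1)) · Σ_k (x_{k,i} - mean_i) · (x_{k,j} - mean_j), with n-1 = 5:
  s[A,A] = ((1.5)·(1.5) + (2.5)·(2.5) + (-1.5)·(-1.5) + (-2.5)·(-2.5) + (0.5)·(0.5) + (-0.5)·(-0.5)) / 5 = 17.5/5 = 3.5
  s[A,B] = ((1.5)·(-1.6667) + (2.5)·(0.3333) + (-1.5)·(-0.6667) + (-2.5)·(-0.6667) + (0.5)·(2.3333) + (-0.5)·(0.3333)) / 5 = 2/5 = 0.4
  s[B,B] = ((-1.6667)·(-1.6667) + (0.3333)·(0.3333) + (-0.6667)·(-0.6667) + (-0.6667)·(-0.6667) + (2.3333)·(2.3333) + (0.3333)·(0.3333)) / 5 = 9.3333/5 = 1.8667
  Sample standard deviations s_i = √(s[i,i]):
  s(A) = √(3.5) = 1.8708
  s(B) = √(1.8667) = 1.3663

Step 3 — r_{ij} = s_{ij} / (s_i · s_j):
  r[A,A] = 1 (diagonal).
  r[A,B] = 0.4 / (1.8708 · 1.3663) = 0.4 / 2.556 = 0.1565
  r[B,B] = 1 (diagonal).

R is symmetric with unit diagonal. Assembling:

R = [[1, 0.1565],
 [0.1565, 1]]


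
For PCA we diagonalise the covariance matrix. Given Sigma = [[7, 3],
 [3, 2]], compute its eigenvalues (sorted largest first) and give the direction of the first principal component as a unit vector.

Step 1 — characteristic polynomial of 2×2 Sigma:
  det(Sigma - λI) = λ² - trace · λ + det = 0.
  trace = 7 + 2 = 9, det = 7·2 - (3)² = 5.
Step 2 — discriminant:
  Δ = trace² - 4·det = 81 - 20 = 61.
Step 3 — eigenvalues:
  λ = (trace ± √Δ)/2 = (9 ± 7.8102)/2,
  λ_1 = 8.4051,  λ_2 = 0.5949.

Step 4 — unit eigenvector for λ_1: solve (Sigma - λ_1 I)v = 0. First row:
  (7 - 8.4051)·v_x + (3)·v_y = 0, i.e. (-1.4051)·v_x + (3)·v_y = 0,
  so v ∝ (b, λ_1 - a) = (3, 1.4051) = u.
  ||u|| = √((3)² + (1.4051)²) = √(10.9744) ≈ 3.3128,
  v_1 = u/||u|| ≈ (0.9056, 0.4242) (||v_1|| = 1).

λ_1 = 8.4051,  λ_2 = 0.5949;  v_1 ≈ (0.9056, 0.4242)


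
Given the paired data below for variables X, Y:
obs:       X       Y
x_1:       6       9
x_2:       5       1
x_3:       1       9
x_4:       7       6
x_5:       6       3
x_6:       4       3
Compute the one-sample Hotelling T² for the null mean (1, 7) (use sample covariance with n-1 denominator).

Step 1 — sample mean vector:
  mean(X) = (6 + 5 + 1 + 7 + 6 + 4) / 6 = 29/6 = 4.8333
  mean(Y) = (9 + 1 + 9 + 6 + 3 + 3) / 6 = 31/6 = 5.1667
  x̄ = (4.8333, 5.1667),  deviation x̄ - mu_0 = (4.8333, 5.1667) - (1, 7) = (3.8333, -1.8333).

Step 2 — sample covariance matrix, S[i,j] = (1/(n-1)) · Σ_k (x_{k,i} - mean_i) · (x_{k,j} - mean_j), divisor n-1 = 5:
  S[X,X] = ((1.1667)·(1.1667) + (0.1667)·(0.1667) + (-3.8333)·(-3.8333) + (2.1667)·(2.1667) + (1.1667)·(1.1667) + (-0.8333)·(-0.8333)) / 5 = 22.8333/5 = 4.5667
  S[X,Y] = ((1.1667)·(3.8333) + (0.1667)·(-4.1667) + (-3.8333)·(3.8333) + (2.1667)·(0.8333) + (1.1667)·(-2.1667) + (-0.8333)·(-2.1667)) / 5 = -9.8333/5 = -1.9667
  S[Y,Y] = ((3.8333)·(3.8333) + (-4.1667)·(-4.1667) + (3.8333)·(3.8333) + (0.8333)·(0.8333) + (-2.1667)·(-2.1667) + (-2.1667)·(-2.1667)) / 5 = 56.8333/5 = 11.3667
  S = [[4.5667, -1.9667],
 [-1.9667, 11.3667]].

Step 3 — invert S. det(S) = 4.5667·11.3667 - (-1.9667)² = 48.04.
  S^{-1} = (1/det) · [[d, -b], [-b, a]] = [[0.2366, 0.0409],
 [0.0409, 0.0951]].

Step 4 — quadratic form (x̄ - mu_0)^T · S^{-1} · (x̄ - mu_0):
  S^{-1} · (x̄ - mu_0) = (0.8319, -0.0173),
  (x̄ - mu_0)^T · [...] = (3.8333)·(0.8319) + (-1.8333)·(-0.0173) = 3.2209.

Step 5 — scale by n: T² = 6 · 3.2209 = 19.3256.

T² ≈ 19.3256


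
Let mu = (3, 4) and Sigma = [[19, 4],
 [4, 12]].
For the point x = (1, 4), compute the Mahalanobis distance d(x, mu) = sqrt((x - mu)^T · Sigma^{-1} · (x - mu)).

Step 1 — centre the observation: (x - mu) = (-2, 0).

Step 2 — invert Sigma. det(Sigma) = 19·12 - (4)² = 212.
  Sigma^{-1} = (1/det) · [[d, -b], [-b, a]] = [[0.0566, -0.0189],
 [-0.0189, 0.0896]].

Step 3 — form the quadratic (x - mu)^T · Sigma^{-1} · (x - mu):
  Sigma^{-1} · (x - mu) = (-0.1132, 0.0377).
  (x - mu)^T · [Sigma^{-1} · (x - mu)] = (-2)·(-0.1132) + (0)·(0.0377) = 0.2264.

Step 4 — take square root: d = √(0.2264) ≈ 0.4758.

d(x, mu) = √(0.2264) ≈ 0.4758


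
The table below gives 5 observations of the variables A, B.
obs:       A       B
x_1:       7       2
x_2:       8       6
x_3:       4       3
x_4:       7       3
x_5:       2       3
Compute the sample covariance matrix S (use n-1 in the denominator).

Step 1 — column means:
  mean(A) = (7 + 8 + 4 + 7 + 2) / 5 = 28/5 = 5.6
  mean(B) = (2 + 6 + 3 + 3 + 3) / 5 = 17/5 = 3.4

Step 2 — sample covariance S[i,j] = (1/(n-1)) · Σ_k (x_{k,i} - mean_i) · (x_{k,j} - mean_j), with n-1 = 4.
  S[A,A] = ((1.4)·(1.4) + (2.4)·(2.4) + (-1.6)·(-1.6) + (1.4)·(1.4) + (-3.6)·(-3.6)) / 4 = 25.2/4 = 6.3
  S[A,B] = ((1.4)·(-1.4) + (2.4)·(2.6) + (-1.6)·(-0.4) + (1.4)·(-0.4) + (-3.6)·(-0.4)) / 4 = 5.8/4 = 1.45
  S[B,B] = ((-1.4)·(-1.4) + (2.6)·(2.6) + (-0.4)·(-0.4) + (-0.4)·(-0.4) + (-0.4)·(-0.4)) / 4 = 9.2/4 = 2.3

S is symmetric (S[j,i] = S[i,j]). Assembling:

S = [[6.3, 1.45],
 [1.45, 2.3]]


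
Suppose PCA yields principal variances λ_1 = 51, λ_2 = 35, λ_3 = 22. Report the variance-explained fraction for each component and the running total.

Step 1 — total variance = trace(Sigma) = Σ λ_i = 51 + 35 + 22 = 108.

Step 2 — fraction explained by component i = λ_i / Σ λ:
  PC1: 51/108 = 0.4722
  PC2: 35/108 = 0.3241
  PC3: 22/108 = 0.2037

Step 3 — cumulative fraction after k components = (λ_1 + ... + λ_k) / Σ λ:
  k = 1: 51/108 = 0.4722
  k = 2: (51 + 35)/108 = 86/108 = 0.7963
  k = 3: (51 + 35 + 22)/108 = 108/108 = 1

Summary (fraction, with percent):

explained: PC1 0.4722 (47.22%), PC2 0.3241 (32.41%), PC3 0.2037 (20.37%);  cumulative: 0.4722, 0.7963, 1


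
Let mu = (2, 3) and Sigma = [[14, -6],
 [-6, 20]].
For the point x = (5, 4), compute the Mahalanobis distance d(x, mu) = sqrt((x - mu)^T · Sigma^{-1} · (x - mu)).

Step 1 — centre the observation: (x - mu) = (3, 1).

Step 2 — invert Sigma. det(Sigma) = 14·20 - (-6)² = 244.
  Sigma^{-1} = (1/det) · [[d, -b], [-b, a]] = [[0.082, 0.0246],
 [0.0246, 0.0574]].

Step 3 — form the quadratic (x - mu)^T · Sigma^{-1} · (x - mu):
  Sigma^{-1} · (x - mu) = (0.2705, 0.1311).
  (x - mu)^T · [Sigma^{-1} · (x - mu)] = (3)·(0.2705) + (1)·(0.1311) = 0.9426.

Step 4 — take square root: d = √(0.9426) ≈ 0.9709.

d(x, mu) = √(0.9426) ≈ 0.9709


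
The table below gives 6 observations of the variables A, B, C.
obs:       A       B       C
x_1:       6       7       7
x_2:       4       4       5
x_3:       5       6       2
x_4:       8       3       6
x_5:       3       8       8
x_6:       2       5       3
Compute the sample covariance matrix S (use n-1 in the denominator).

Step 1 — column means:
  mean(A) = (6 + 4 + 5 + 8 + 3 + 2) / 6 = 28/6 = 4.6667
  mean(B) = (7 + 4 + 6 + 3 + 8 + 5) / 6 = 33/6 = 5.5
  mean(C) = (7 + 5 + 2 + 6 + 8 + 3) / 6 = 31/6 = 5.1667

Step 2 — sample covariance S[i,j] = (1/(n-1)) · Σ_k (x_{k,i} - mean_i) · (x_{k,j} - mean_j), with n-1 = 5.
  S[A,A] = ((1.3333)·(1.3333) + (-0.6667)·(-0.6667) + (0.3333)·(0.3333) + (3.3333)·(3.3333) + (-1.6667)·(-1.6667) + (-2.6667)·(-2.6667)) / 5 = 23.3333/5 = 4.6667
  S[A,B] = ((1.3333)·(1.5) + (-0.6667)·(-1.5) + (0.3333)·(0.5) + (3.3333)·(-2.5) + (-1.6667)·(2.5) + (-2.6667)·(-0.5)) / 5 = -8/5 = -1.6
  S[A,C] = ((1.3333)·(1.8333) + (-0.6667)·(-0.1667) + (0.3333)·(-3.1667) + (3.3333)·(0.8333) + (-1.6667)·(2.8333) + (-2.6667)·(-2.1667)) / 5 = 5.3333/5 = 1.0667
  S[B,B] = ((1.5)·(1.5) + (-1.5)·(-1.5) + (0.5)·(0.5) + (-2.5)·(-2.5) + (2.5)·(2.5) + (-0.5)·(-0.5)) / 5 = 17.5/5 = 3.5
  S[B,C] = ((1.5)·(1.8333) + (-1.5)·(-0.1667) + (0.5)·(-3.1667) + (-2.5)·(0.8333) + (2.5)·(2.8333) + (-0.5)·(-2.1667)) / 5 = 7.5/5 = 1.5
  S[C,C] = ((1.8333)·(1.8333) + (-0.1667)·(-0.1667) + (-3.1667)·(-3.1667) + (0.8333)·(0.8333) + (2.8333)·(2.8333) + (-2.1667)·(-2.1667)) / 5 = 26.8333/5 = 5.3667

S is symmetric (S[j,i] = S[i,j]). Assembling:

S = [[4.6667, -1.6, 1.0667],
 [-1.6, 3.5, 1.5],
 [1.0667, 1.5, 5.3667]]


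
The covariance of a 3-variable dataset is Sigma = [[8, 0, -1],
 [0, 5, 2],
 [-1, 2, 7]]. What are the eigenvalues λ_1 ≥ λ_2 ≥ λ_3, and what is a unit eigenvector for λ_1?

Step 1 — characteristic polynomial p(λ) = det(λI - Sigma) = λ³ - tr·λ² + c_1·λ - det, where tr = trace, c_1 = sum of the principal 2×2 minors, det = det(Sigma):
  tr = 8 + 5 + 7 = 20,
  c_1 = (8·5 - (0)²) + (8·7 - (-1)²) + (5·7 - (2)²) = 40 + 55 + 31 = 126,
  det = 8·(5·7 - (2)²) - (0)·((0)·7 - (2)·(-1)) + (-1)·((0)·(2) - 5·(-1)) = 8·(31) - (0)·(2) + (-1)·(5) = 243.
  So p(λ) = λ³ - 20λ² + 126λ - 243.
Step 2 — look for an integer root (rational root theorem: any rational root is an integer divisor of 243). Testing λ = 9:
  p(9) = 729 - 1620 + 1134 - 243 = 0  ✓
  Dividing out (λ - 9): p(λ) = (λ - 9)(λ² - 11λ + 27).
Step 3 — remaining eigenvalues from the quadratic λ² - 11λ + 27 = 0:
  Δ = 11² - 4·27 = 121 - 108 = 13,  λ = (11 ± √13)/2 = (11 ± 3.6056)/2 ≈ 7.3028 or 3.6972.
  Sorted: λ_1 = 9,  λ_2 = 7.3028,  λ_3 = 3.6972  (check: sum = 20 = tr ✓).

Step 4 — unit eigenvector for λ_1 = 9: v spans the null space of (Sigma - λ_1 I), whose rows are
  r_1 = (-1, 0, -1),  r_2 = (0, -4, 2),  r_3 = (-1, 2, -2).
  v is orthogonal to every row, so take v ∝ r_1 × r_2 = ((0)·(2) - (-1)·(-4), (-1)·(0) - (-1)·(2), (-1)·(-4) - (0)·(0)) = (-4, 2, 4).
  Rescale (divide by 2; multiply by -1 so the first nonzero entry is positive): u = (2, -1, -2).
  ||u|| = √((2)² + (-1)² + (-2)²) = √(9) = 3,  v_1 = u/||u|| ≈ (0.6667, -0.3333, -0.6667) (||v_1|| = 1).

λ_1 = 9,  λ_2 = 7.3028,  λ_3 = 3.6972;  v_1 ≈ (0.6667, -0.3333, -0.6667)


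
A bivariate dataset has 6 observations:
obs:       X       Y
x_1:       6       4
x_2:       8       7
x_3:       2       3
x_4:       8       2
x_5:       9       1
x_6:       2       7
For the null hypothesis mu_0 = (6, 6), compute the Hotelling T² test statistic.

Step 1 — sample mean vector:
  mean(X) = (6 + 8 + 2 + 8 + 9 + 2) / 6 = 35/6 = 5.8333
  mean(Y) = (4 + 7 + 3 + 2 + 1 + 7) / 6 = 24/6 = 4
  x̄ = (5.8333, 4),  deviation x̄ - mu_0 = (5.8333, 4) - (6, 6) = (-0.1667, -2).

Step 2 — sample covariance matrix, S[i,j] = (1/(n-1)) · Σ_k (x_{k,i} - mean_i) · (x_{k,j} - mean_j), divisor n-1 = 5:
  S[X,X] = ((0.1667)·(0.1667) + (2.1667)·(2.1667) + (-3.8333)·(-3.8333) + (2.1667)·(2.1667) + (3.1667)·(3.1667) + (-3.8333)·(-3.8333)) / 5 = 48.8333/5 = 9.7667
  S[X,Y] = ((0.1667)·(0) + (2.1667)·(3) + (-3.8333)·(-1) + (2.1667)·(-2) + (3.1667)·(-3) + (-3.8333)·(3)) / 5 = -15/5 = -3
  S[Y,Y] = ((0)·(0) + (3)·(3) + (-1)·(-1) + (-2)·(-2) + (-3)·(-3) + (3)·(3)) / 5 = 32/5 = 6.4
  S = [[9.7667, -3],
 [-3, 6.4]].

Step 3 — invert S. det(S) = 9.7667·6.4 - (-3)² = 53.5067.
  S^{-1} = (1/det) · [[d, -b], [-b, a]] = [[0.1196, 0.0561],
 [0.0561, 0.1825]].

Step 4 — quadratic form (x̄ - mu_0)^T · S^{-1} · (x̄ - mu_0):
  S^{-1} · (x̄ - mu_0) = (-0.1321, -0.3744),
  (x̄ - mu_0)^T · [...] = (-0.1667)·(-0.1321) + (-2)·(-0.3744) = 0.7708.

Step 5 — scale by n: T² = 6 · 0.7708 = 4.625.

T² ≈ 4.625


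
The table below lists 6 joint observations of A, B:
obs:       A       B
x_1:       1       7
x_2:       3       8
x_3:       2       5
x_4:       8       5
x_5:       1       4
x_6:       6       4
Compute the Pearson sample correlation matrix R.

Step 1 — column means:
  mean(A) = (1 + 3 + 2 + 8 + 1 + 6) / 6 = 21/6 = 3.5
  mean(B) = (7 + 8 + 5 + 5 + 4 + 4) / 6 = 33/6 = 5.5

Step 2 — sample variances and covariances s[i,j] = (1/(n-1)) · Σ_k (x_{k,i} - mean_i) · (x_{k,j} - mean_j), with n-1 = 5:
  s[A,A] = ((-2.5)·(-2.5) + (-0.5)·(-0.5) + (-1.5)·(-1.5) + (4.5)·(4.5) + (-2.5)·(-2.5) + (2.5)·(2.5)) / 5 = 41.5/5 = 8.3
  s[A,B] = ((-2.5)·(1.5) + (-0.5)·(2.5) + (-1.5)·(-0.5) + (4.5)·(-0.5) + (-2.5)·(-1.5) + (2.5)·(-1.5)) / 5 = -6.5/5 = -1.3
  s[B,B] = ((1.5)·(1.5) + (2.5)·(2.5) + (-0.5)·(-0.5) + (-0.5)·(-0.5) + (-1.5)·(-1.5) + (-1.5)·(-1.5)) / 5 = 13.5/5 = 2.7
  Sample standard deviations s_i = √(s[i,i]):
  s(A) = √(8.3) = 2.881
  s(B) = √(2.7) = 1.6432

Step 3 — r_{ij} = s_{ij} / (s_i · s_j):
  r[A,A] = 1 (diagonal).
  r[A,B] = -1.3 / (2.881 · 1.6432) = -1.3 / 4.7339 = -0.2746
  r[B,B] = 1 (diagonal).

R is symmetric with unit diagonal. Assembling:

R = [[1, -0.2746],
 [-0.2746, 1]]


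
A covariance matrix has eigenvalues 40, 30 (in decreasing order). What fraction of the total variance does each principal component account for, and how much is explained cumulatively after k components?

Step 1 — total variance = trace(Sigma) = Σ λ_i = 40 + 30 = 70.

Step 2 — fraction explained by component i = λ_i / Σ λ:
  PC1: 40/70 = 0.5714
  PC2: 30/70 = 0.4286

Step 3 — cumulative fraction after k components = (λ_1 + ... + λ_k) / Σ λ:
  k = 1: 40/70 = 0.5714
  k = 2: (40 + 30)/70 = 70/70 = 1

Summary (fraction, with percent):

explained: PC1 0.5714 (57.14%), PC2 0.4286 (42.86%);  cumulative: 0.5714, 1


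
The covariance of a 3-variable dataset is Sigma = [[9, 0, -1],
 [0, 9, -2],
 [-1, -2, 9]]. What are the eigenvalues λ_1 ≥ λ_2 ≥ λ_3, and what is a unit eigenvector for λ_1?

Step 1 — characteristic polynomial p(λ) = det(λI - Sigma) = λ³ - tr·λ² + c_1·λ - det, where tr = trace, c_1 = sum of the principal 2×2 minors, det = det(Sigma):
  tr = 9 + 9 + 9 = 27,
  c_1 = (9·9 - (0)²) + (9·9 - (-1)²) + (9·9 - (-2)²) = 81 + 80 + 77 = 238,
  det = 9·(9·9 - (-2)²) - (0)·((0)·9 - (-2)·(-1)) + (-1)·((0)·(-2) - 9·(-1)) = 9·(77) - (0)·(-2) + (-1)·(9) = 684.
  So p(λ) = λ³ - 27λ² + 238λ - 684.
Step 2 — look for an integer root (rational root theorem: any rational root is an integer divisor of 684). Testing λ = 9:
  p(9) = 729 - 2187 + 2142 - 684 = 0  ✓
  Dividing out (λ - 9): p(λ) = (λ - 9)(λ² - 18λ + 76).
Step 3 — remaining eigenvalues from the quadratic λ² - 18λ + 76 = 0:
  Δ = 18² - 4·76 = 324 - 304 = 20,  λ = (18 ± √20)/2 = (18 ± 4.4721)/2 ≈ 11.2361 or 6.7639.
  Sorted: λ_1 = 11.2361,  λ_2 = 9,  λ_3 = 6.7639  (check: sum = 27 = tr ✓).

Step 4 — unit eigenvector for λ_1 ≈ 11.2361: v spans the null space of (Sigma - λ_1 I), whose rows are
  r_1 = (-2.2361, 0, -1),  r_2 = (0, -2.2361, -2),  r_3 = (-1, -2, -2.2361).
  v is orthogonal to every row, so take v ∝ r_1 × r_2 = ((0)·(-2) - (-1)·(-2.2361), (-1)·(0) - (-2.2361)·(-2), (-2.2361)·(-2.2361) - (0)·(0)) ≈ (-2.2361, -4.4721, 5).
  Rescale (multiply by -1 so the first nonzero entry is positive): u = (2.2361, 4.4721, -5).
  ||u|| = √((2.2361)² + (4.4721)² + (-5)²) = √(50) ≈ 7.0711,  v_1 = u/||u|| ≈ (0.3162, 0.6325, -0.7071) (||v_1|| = 1).

λ_1 = 11.2361,  λ_2 = 9,  λ_3 = 6.7639;  v_1 ≈ (0.3162, 0.6325, -0.7071)
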